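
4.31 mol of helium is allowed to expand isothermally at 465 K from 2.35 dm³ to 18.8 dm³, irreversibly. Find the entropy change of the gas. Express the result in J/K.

ΔS_gas = 74.5 J/K

Entropy is a state function, so ΔS_gas depends only on the end states.
For an isothermal ideal gas ΔS_gas = nR ln(V₂/V₁) = 4.31 × 8.314 × ln(18.8/2.35) = 74.5 J/K.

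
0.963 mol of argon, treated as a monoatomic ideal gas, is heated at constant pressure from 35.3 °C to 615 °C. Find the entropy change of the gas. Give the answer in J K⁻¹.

ΔS = 21.2 J/K

In kelvin: T₁ = 308.45 K, T₂ = 888.15 K. At constant pressure, ΔS = nC_p ln(T₂/T₁) with C_p = 5R/2 = 20.79 J mol⁻¹ K⁻¹.
ΔS = 0.963 × 20.79 × ln(888.15/308.45) = 21.2 J/K.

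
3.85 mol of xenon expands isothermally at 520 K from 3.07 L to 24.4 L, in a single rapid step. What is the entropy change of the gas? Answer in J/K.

ΔS_gas = 66.4 J/K

Entropy is a state function, so ΔS_gas depends only on the end states.
For an isothermal ideal gas ΔS_gas = nR ln(V₂/V₁) = 3.85 × 8.314 × ln(24.4/3.07) = 66.4 J/K.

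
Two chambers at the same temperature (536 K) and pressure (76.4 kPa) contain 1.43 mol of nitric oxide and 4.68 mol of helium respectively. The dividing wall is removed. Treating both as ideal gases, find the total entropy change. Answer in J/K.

ΔS_mix = 27.6 J/K

Mole fractions: x_A = 1.43/6.11 = 0.234, x_B = 0.766.
ΔS_mix = −R(n_A ln x_A + n_B ln x_B) = −8.314 × (1.43 ln 0.234 + 4.68 ln 0.766) = 27.6 J/K.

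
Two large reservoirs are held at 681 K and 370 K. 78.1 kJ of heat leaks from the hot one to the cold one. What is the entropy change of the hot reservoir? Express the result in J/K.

The hot reservoir loses heat Q, so ΔS_hot = −Q/T_H = −78100/681 = -115 J/K.

ΔS_hot = -115 J/K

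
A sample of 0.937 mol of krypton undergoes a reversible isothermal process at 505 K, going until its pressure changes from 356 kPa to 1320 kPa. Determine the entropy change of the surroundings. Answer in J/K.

For an isothermal ideal gas ΔS_gas = nR ln(P₁/P₂) = 0.937 × 8.314 × ln(356/1320) = -10.2 J/K.
The process is reversible, so ΔS_surr = −ΔS_gas = 10.2 J/K and ΔS_universe = 0.

ΔS_surr = 10.2 J/K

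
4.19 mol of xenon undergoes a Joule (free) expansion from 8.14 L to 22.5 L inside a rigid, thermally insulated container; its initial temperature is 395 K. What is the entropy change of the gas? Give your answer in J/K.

ΔS_gas = 35.4 J/K

No heat is exchanged and no work is done, so the ideal-gas temperature stays constant.
Entropy is a state function; using a reversible isothermal path, ΔS_gas = nR ln(V₂/V₁) = 4.19 × 8.314 × ln(22.5/8.14) = 35.4 J/K.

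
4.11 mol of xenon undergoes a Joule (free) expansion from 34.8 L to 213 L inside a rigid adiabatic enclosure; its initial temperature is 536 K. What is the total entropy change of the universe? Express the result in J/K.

ΔS_universe = 61.9 J/K

No heat is exchanged and no work is done, so the ideal-gas temperature stays constant.
Entropy is a state function; using a reversible isothermal path, ΔS_gas = nR ln(V₂/V₁) = 4.11 × 8.314 × ln(213/34.8) = 61.9 J/K.
The insulated surroundings exchange no heat, so ΔS_surr = 0 and ΔS_universe = ΔS_gas.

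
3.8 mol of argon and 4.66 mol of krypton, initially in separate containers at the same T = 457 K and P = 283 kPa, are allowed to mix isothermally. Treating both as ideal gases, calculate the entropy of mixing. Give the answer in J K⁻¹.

ΔS_mix = 48.4 J/K

Mole fractions: x_A = 3.8/8.46 = 0.449, x_B = 0.551.
ΔS_mix = −R(n_A ln x_A + n_B ln x_B) = −8.314 × (3.8 ln 0.449 + 4.66 ln 0.551) = 48.4 J/K.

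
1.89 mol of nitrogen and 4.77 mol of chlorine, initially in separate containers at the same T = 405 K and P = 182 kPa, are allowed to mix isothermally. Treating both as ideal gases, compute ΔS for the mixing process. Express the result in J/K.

Mole fractions: x_A = 1.89/6.66 = 0.284, x_B = 0.716.
ΔS_mix = −R(n_A ln x_A + n_B ln x_B) = −8.314 × (1.89 ln 0.284 + 4.77 ln 0.716) = 33 J/K.

ΔS_mix = 33 J/K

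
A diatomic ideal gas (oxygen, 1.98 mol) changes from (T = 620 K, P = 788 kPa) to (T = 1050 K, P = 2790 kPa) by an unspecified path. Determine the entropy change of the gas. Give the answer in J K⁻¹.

ΔS = 9.54 J/K

ΔS = nC_p ln(T₂/T₁) − nR ln(P₂/P₁), with C_p = 7R/2 = 29.1 J mol⁻¹ K⁻¹ for a diatomic ideal gas.
ΔS = 1.98 × [29.1 × ln(1050/620) − 8.314 × ln(2790/788)] = 9.54 J/K.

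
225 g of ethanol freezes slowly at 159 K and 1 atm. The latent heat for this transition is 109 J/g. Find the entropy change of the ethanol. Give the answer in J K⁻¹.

ΔS = -154 J/K

Heat released by the substance: Q = −mL = −225 × 109 = −24525 J.
At constant T, ΔS = Q_rev/T = −24525 / 159 = -154 J/K.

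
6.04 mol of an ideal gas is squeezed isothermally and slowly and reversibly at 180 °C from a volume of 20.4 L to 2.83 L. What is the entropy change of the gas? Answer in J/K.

For an isothermal ideal gas ΔS_gas = nR ln(V₂/V₁) = 6.04 × 8.314 × ln(2.83/20.4) = -99.2 J/K.

ΔS_gas = -99.2 J/K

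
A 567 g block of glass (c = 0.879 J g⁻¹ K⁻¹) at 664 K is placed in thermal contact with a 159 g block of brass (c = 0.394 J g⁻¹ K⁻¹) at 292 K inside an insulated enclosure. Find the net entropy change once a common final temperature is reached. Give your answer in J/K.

Energy balance: T_f = (m₁c₁T₁ + m₂c₂T₂)/(m₁c₁ + m₂c₂) = 622.46 K.
ΔS₁ = m₁c₁ ln(T_f/T₁) = 498.393 × ln(622.46/664) = -32.2 J/K.
ΔS₂ = m₂c₂ ln(T_f/T₂) = 62.646 × ln(622.46/292) = 47.42 J/K.
ΔS_total = -32.2 + 47.42 = 15.2 J/K.

ΔS_total = 15.2 J/K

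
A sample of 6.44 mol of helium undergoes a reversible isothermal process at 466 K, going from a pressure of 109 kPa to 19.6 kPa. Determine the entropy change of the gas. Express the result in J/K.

ΔS_gas = 91.9 J/K

For an isothermal ideal gas ΔS_gas = nR ln(P₁/P₂) = 6.44 × 8.314 × ln(109/19.6) = 91.9 J/K.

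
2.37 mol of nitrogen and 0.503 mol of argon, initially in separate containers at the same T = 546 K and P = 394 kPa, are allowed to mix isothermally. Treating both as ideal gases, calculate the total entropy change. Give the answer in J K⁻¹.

ΔS_mix = 11.1 J/K

Mole fractions: x_A = 2.37/2.87 = 0.825, x_B = 0.175.
ΔS_mix = −R(n_A ln x_A + n_B ln x_B) = −8.314 × (2.37 ln 0.825 + 0.503 ln 0.175) = 11.1 J/K.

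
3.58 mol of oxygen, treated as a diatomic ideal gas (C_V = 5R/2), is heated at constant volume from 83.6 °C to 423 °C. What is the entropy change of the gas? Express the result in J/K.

In kelvin: T₁ = 356.75 K, T₂ = 696.15 K. At constant volume, ΔS = nC_V ln(T₂/T₁) with C_V = 5R/2 = 20.79 J mol⁻¹ K⁻¹.
ΔS = 3.58 × 20.79 × ln(696.15/356.75) = 49.7 J/K.

ΔS = 49.7 J/K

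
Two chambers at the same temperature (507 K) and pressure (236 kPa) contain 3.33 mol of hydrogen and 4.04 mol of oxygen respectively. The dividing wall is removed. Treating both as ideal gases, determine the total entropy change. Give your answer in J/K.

ΔS_mix = 42.2 J/K

Mole fractions: x_A = 3.33/7.37 = 0.452, x_B = 0.548.
ΔS_mix = −R(n_A ln x_A + n_B ln x_B) = −8.314 × (3.33 ln 0.452 + 4.04 ln 0.548) = 42.2 J/K.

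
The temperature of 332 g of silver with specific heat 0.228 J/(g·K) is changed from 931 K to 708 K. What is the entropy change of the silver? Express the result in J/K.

ΔS = ∫dQ_rev/T = m c ln(T₂/T₁) = 332 × 0.228 × ln(708/931) = -20.7 J/K.

ΔS = -20.7 J/K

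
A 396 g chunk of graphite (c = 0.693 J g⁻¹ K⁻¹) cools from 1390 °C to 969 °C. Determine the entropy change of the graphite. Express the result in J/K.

In kelvin: T₁ = 1663.15 K, T₂ = 1242.15 K. ΔS = ∫dQ_rev/T = m c ln(T₂/T₁) = 396 × 0.693 × ln(1242.15/1663.15) = -80.1 J/K.

ΔS = -80.1 J/K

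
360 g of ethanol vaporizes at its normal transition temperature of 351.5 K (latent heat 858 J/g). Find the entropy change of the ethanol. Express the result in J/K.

ΔS = 879 J/K

Heat absorbed by the substance: Q = mL = 360 × 858 = 308880 J.
At constant T, ΔS = Q_rev/T = 308880 / 351.5 = 879 J/K.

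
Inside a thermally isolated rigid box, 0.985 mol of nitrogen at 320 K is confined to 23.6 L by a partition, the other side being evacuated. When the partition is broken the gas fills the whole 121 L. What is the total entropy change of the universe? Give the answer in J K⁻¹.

ΔS_universe = 13.4 J/K

For an ideal gas in free expansion Q = 0 and W = 0, so T is unchanged.
Entropy is a state function; using a reversible isothermal path, ΔS_gas = nR ln(V₂/V₁) = 0.985 × 8.314 × ln(121/23.6) = 13.4 J/K.
The insulated surroundings exchange no heat, so ΔS_surr = 0 and ΔS_universe = ΔS_gas.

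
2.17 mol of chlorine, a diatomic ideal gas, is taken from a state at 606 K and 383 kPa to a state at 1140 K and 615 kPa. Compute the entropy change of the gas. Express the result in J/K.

ΔS = 31.4 J/K

ΔS = nC_p ln(T₂/T₁) − nR ln(P₂/P₁), with C_p = 7R/2 = 29.1 J mol⁻¹ K⁻¹ for a diatomic ideal gas.
ΔS = 2.17 × [29.1 × ln(1140/606) − 8.314 × ln(615/383)] = 31.4 J/K.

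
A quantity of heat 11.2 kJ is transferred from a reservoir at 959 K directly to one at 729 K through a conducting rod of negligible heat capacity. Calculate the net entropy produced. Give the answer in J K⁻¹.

ΔS_hot = −Q/T_H = −11200/959 = -11.68 J/K and ΔS_cold = +Q/T_C = 11200/729 = 15.36 J/K.
ΔS_total = -11.68 + 15.36 = 3.68 J/K, positive as the second law requires.

ΔS_total = 3.68 J/K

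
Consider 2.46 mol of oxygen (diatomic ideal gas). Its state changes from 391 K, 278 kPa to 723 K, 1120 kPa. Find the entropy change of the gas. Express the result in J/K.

ΔS = nC_p ln(T₂/T₁) − nR ln(P₂/P₁), with C_p = 7R/2 = 29.1 J mol⁻¹ K⁻¹ for a diatomic ideal gas.
ΔS = 2.46 × [29.1 × ln(723/391) − 8.314 × ln(1120/278)] = 15.5 J/K.

ΔS = 15.5 J/K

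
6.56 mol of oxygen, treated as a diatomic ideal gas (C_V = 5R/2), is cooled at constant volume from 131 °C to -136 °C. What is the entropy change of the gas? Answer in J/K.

ΔS = -147 J/K

In kelvin: T₁ = 404.15 K, T₂ = 137.15 K. At constant volume, ΔS = nC_V ln(T₂/T₁) with C_V = 5R/2 = 20.79 J mol⁻¹ K⁻¹.
ΔS = 6.56 × 20.79 × ln(137.15/404.15) = -147 J/K.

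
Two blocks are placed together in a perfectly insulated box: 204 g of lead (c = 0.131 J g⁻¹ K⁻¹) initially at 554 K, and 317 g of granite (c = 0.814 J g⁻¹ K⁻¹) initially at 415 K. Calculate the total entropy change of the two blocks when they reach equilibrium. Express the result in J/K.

ΔS_total = 1.09 J/K

Energy balance: T_f = (m₁c₁T₁ + m₂c₂T₂)/(m₁c₁ + m₂c₂) = 428.04 K.
ΔS₁ = m₁c₁ ln(T_f/T₁) = 26.724 × ln(428.04/554) = -6.893 J/K.
ΔS₂ = m₂c₂ ln(T_f/T₂) = 258.038 × ln(428.04/415) = 7.986 J/K.
ΔS_total = -6.893 + 7.986 = 1.09 J/K.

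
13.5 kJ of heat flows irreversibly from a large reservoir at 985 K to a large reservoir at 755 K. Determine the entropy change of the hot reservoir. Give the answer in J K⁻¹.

The hot reservoir loses heat Q, so ΔS_hot = −Q/T_H = −13500/985 = -13.7 J/K.

ΔS_hot = -13.7 J/K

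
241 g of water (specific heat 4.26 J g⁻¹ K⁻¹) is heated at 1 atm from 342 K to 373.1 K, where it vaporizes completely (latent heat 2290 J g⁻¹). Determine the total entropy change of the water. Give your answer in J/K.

ΔS = 1570 J/K

Warming step: ΔS₁ = m c ln(T_tr/T_i) = 241 × 4.26 × ln(373.1/342) = 89.36 J/K.
Phase change: ΔS₂ = +mL/T_tr = 241 × 2290 / 373.1 = 1479 J/K.
ΔS_total = (89.36) + (1479) = 1570 J/K.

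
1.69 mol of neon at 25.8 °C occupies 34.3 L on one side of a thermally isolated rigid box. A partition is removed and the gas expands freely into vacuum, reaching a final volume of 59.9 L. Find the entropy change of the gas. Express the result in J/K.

ΔS_gas = 7.83 J/K

For an ideal gas in free expansion Q = 0 and W = 0, so T is unchanged.
Entropy is a state function; using a reversible isothermal path, ΔS_gas = nR ln(V₂/V₁) = 1.69 × 8.314 × ln(59.9/34.3) = 7.83 J/K.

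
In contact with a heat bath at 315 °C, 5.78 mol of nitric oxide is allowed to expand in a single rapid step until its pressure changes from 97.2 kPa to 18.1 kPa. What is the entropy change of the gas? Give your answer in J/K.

ΔS_gas = 80.8 J/K

Entropy is a state function, so ΔS_gas depends only on the end states.
For an isothermal ideal gas ΔS_gas = nR ln(P₁/P₂) = 5.78 × 8.314 × ln(97.2/18.1) = 80.8 J/K.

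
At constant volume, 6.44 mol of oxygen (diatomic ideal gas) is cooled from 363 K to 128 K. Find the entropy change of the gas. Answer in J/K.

At constant volume, ΔS = nC_V ln(T₂/T₁) with C_V = 5R/2 = 20.79 J mol⁻¹ K⁻¹.
ΔS = 6.44 × 20.79 × ln(128/363) = -140 J/K.

ΔS = -140 J/K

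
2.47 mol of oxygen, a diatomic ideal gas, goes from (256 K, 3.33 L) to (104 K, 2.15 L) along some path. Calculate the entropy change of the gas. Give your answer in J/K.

Entropy is a state function: ΔS = nC_V ln(T₂/T₁) + nR ln(V₂/V₁), with C_V = 5R/2 = 20.79 J mol⁻¹ K⁻¹ for a diatomic ideal gas.
ΔS = 2.47 × [20.79 × ln(104/256) + 8.314 × ln(2.15/3.33)] = -55.2 J/K.

ΔS = -55.2 J/K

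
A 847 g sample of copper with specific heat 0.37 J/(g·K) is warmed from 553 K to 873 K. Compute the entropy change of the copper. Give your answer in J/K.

ΔS = ∫dQ_rev/T = m c ln(T₂/T₁) = 847 × 0.37 × ln(873/553) = 143 J/K.

ΔS = 143 J/K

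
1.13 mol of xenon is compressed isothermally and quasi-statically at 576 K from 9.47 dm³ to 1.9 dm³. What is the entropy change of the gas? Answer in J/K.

For an isothermal ideal gas ΔS_gas = nR ln(V₂/V₁) = 1.13 × 8.314 × ln(1.9/9.47) = -15.1 J/K.

ΔS_gas = -15.1 J/K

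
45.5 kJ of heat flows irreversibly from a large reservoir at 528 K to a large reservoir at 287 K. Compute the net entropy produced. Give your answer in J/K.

ΔS_hot = −Q/T_H = −45500/528 = -86.174 J/K and ΔS_cold = +Q/T_C = 45500/287 = 158.54 J/K.
ΔS_total = -86.174 + 158.54 = 72.4 J/K, positive as the second law requires.

ΔS_total = 72.4 J/K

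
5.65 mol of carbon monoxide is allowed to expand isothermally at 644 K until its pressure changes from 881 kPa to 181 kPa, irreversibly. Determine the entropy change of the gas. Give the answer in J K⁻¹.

Entropy is a state function, so ΔS_gas depends only on the end states.
For an isothermal ideal gas ΔS_gas = nR ln(P₁/P₂) = 5.65 × 8.314 × ln(881/181) = 74.3 J/K.

ΔS_gas = 74.3 J/K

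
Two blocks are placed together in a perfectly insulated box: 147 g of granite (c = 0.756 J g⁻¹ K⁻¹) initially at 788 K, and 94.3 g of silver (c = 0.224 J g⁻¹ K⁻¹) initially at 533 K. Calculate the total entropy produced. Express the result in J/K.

ΔS_total = 1.24 J/K

Energy balance: T_f = (m₁c₁T₁ + m₂c₂T₂)/(m₁c₁ + m₂c₂) = 747.27 K.
ΔS₁ = m₁c₁ ln(T_f/T₁) = 111.132 × ln(747.27/788) = -5.898 J/K.
ΔS₂ = m₂c₂ ln(T_f/T₂) = 21.1232 × ln(747.27/533) = 7.138 J/K.
ΔS_total = -5.898 + 7.138 = 1.24 J/K.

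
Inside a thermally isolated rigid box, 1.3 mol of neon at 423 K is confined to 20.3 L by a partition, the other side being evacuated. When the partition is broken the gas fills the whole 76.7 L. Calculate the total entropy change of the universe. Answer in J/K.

For an ideal gas in free expansion Q = 0 and W = 0, so T is unchanged.
Entropy is a state function; using a reversible isothermal path, ΔS_gas = nR ln(V₂/V₁) = 1.3 × 8.314 × ln(76.7/20.3) = 14.4 J/K.
The insulated surroundings exchange no heat, so ΔS_surr = 0 and ΔS_universe = ΔS_gas.

ΔS_universe = 14.4 J/K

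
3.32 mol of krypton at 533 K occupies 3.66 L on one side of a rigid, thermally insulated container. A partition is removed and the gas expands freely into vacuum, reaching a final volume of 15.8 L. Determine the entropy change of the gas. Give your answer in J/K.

ΔS_gas = 40.4 J/K

No heat is exchanged and no work is done, so the ideal-gas temperature stays constant.
Entropy is a state function; using a reversible isothermal path, ΔS_gas = nR ln(V₂/V₁) = 3.32 × 8.314 × ln(15.8/3.66) = 40.4 J/K.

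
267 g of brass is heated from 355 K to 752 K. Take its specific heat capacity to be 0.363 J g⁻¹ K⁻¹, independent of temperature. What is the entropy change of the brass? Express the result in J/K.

ΔS = ∫dQ_rev/T = m c ln(T₂/T₁) = 267 × 0.363 × ln(752/355) = 72.8 J/K.

ΔS = 72.8 J/K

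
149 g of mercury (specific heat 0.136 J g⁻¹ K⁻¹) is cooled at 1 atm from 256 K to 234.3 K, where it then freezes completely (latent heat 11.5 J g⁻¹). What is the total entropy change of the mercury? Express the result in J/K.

ΔS = -9.11 J/K

Cooling step: ΔS₁ = m c ln(T_tr/T_i) = 149 × 0.136 × ln(234.3/256) = -1.795 J/K.
Phase change: ΔS₂ = −mL/T_tr = −149 × 11.5 / 234.3 = -7.313 J/K.
ΔS_total = (-1.795) + (-7.313) = -9.11 J/K.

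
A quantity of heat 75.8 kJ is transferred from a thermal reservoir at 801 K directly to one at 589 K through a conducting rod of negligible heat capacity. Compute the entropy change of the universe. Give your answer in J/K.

ΔS_hot = −Q/T_H = −75800/801 = -94.63 J/K and ΔS_cold = +Q/T_C = 75800/589 = 128.7 J/K.
ΔS_total = -94.63 + 128.7 = 34.1 J/K, positive as the second law requires.

ΔS_total = 34.1 J/K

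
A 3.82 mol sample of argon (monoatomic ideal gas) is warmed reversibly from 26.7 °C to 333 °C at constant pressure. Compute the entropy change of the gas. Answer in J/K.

In kelvin: T₁ = 299.85 K, T₂ = 606.15 K. At constant pressure, ΔS = nC_p ln(T₂/T₁) with C_p = 5R/2 = 20.79 J mol⁻¹ K⁻¹.
ΔS = 3.82 × 20.79 × ln(606.15/299.85) = 55.9 J/K.

ΔS = 55.9 J/K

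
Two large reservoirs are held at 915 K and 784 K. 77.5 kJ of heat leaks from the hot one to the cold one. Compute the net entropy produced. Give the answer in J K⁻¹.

ΔS_total = 14.2 J/K

ΔS_hot = −Q/T_H = −77500/915 = -84.699 J/K and ΔS_cold = +Q/T_C = 77500/784 = 98.852 J/K.
ΔS_total = -84.699 + 98.852 = 14.2 J/K, positive as the second law requires.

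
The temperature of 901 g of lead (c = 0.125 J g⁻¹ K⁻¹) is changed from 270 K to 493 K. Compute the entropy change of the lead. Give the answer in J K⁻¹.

ΔS = 67.8 J/K

ΔS = ∫dQ_rev/T = m c ln(T₂/T₁) = 901 × 0.125 × ln(493/270) = 67.8 J/K.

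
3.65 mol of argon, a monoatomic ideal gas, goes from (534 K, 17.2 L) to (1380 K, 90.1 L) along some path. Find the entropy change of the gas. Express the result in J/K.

ΔS = 93.5 J/K

Entropy is a state function: ΔS = nC_V ln(T₂/T₁) + nR ln(V₂/V₁), with C_V = 3R/2 = 12.47 J mol⁻¹ K⁻¹ for a monoatomic ideal gas.
ΔS = 3.65 × [12.47 × ln(1380/534) + 8.314 × ln(90.1/17.2)] = 93.5 J/K.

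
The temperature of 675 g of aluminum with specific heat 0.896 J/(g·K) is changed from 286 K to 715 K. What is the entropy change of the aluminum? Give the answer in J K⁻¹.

ΔS = 554 J/K

ΔS = ∫dQ_rev/T = m c ln(T₂/T₁) = 675 × 0.896 × ln(715/286) = 554 J/K.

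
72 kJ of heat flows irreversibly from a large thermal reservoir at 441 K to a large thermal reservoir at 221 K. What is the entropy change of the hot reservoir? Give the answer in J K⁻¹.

The hot reservoir loses heat Q, so ΔS_hot = −Q/T_H = −72000/441 = -163 J/K.

ΔS_hot = -163 J/K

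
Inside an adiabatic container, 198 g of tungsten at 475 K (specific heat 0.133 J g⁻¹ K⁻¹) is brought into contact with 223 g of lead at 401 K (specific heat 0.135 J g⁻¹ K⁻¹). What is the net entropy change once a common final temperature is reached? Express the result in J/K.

ΔS_total = 0.202 J/K

Energy balance: T_f = (m₁c₁T₁ + m₂c₂T₂)/(m₁c₁ + m₂c₂) = 435.53 K.
ΔS₁ = m₁c₁ ln(T_f/T₁) = 26.334 × ln(435.53/475) = -2.285 J/K.
ΔS₂ = m₂c₂ ln(T_f/T₂) = 30.105 × ln(435.53/401) = 2.487 J/K.
ΔS_total = -2.285 + 2.487 = 0.202 J/K.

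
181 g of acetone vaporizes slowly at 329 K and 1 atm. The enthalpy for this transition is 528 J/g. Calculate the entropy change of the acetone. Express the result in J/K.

Heat absorbed by the substance: Q = mL = 181 × 528 = 95568 J.
At constant T, ΔS = Q_rev/T = 95568 / 329 = 290 J/K.

ΔS = 290 J/K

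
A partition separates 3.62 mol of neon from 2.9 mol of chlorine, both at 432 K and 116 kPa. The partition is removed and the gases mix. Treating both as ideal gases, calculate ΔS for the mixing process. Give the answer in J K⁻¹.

ΔS_mix = 37.2 J/K

Mole fractions: x_A = 3.62/6.52 = 0.555, x_B = 0.445.
ΔS_mix = −R(n_A ln x_A + n_B ln x_B) = −8.314 × (3.62 ln 0.555 + 2.9 ln 0.445) = 37.2 J/K.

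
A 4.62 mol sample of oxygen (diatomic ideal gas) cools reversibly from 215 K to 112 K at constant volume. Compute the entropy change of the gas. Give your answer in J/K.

At constant volume, ΔS = nC_V ln(T₂/T₁) with C_V = 5R/2 = 20.79 J mol⁻¹ K⁻¹.
ΔS = 4.62 × 20.79 × ln(112/215) = -62.6 J/K.

ΔS = -62.6 J/K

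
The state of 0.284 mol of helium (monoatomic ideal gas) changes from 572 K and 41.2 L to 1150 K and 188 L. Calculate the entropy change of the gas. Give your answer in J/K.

ΔS = 6.06 J/K

Entropy is a state function: ΔS = nC_V ln(T₂/T₁) + nR ln(V₂/V₁), with C_V = 3R/2 = 12.47 J mol⁻¹ K⁻¹ for a monoatomic ideal gas.
ΔS = 0.284 × [12.47 × ln(1150/572) + 8.314 × ln(188/41.2)] = 6.06 J/K.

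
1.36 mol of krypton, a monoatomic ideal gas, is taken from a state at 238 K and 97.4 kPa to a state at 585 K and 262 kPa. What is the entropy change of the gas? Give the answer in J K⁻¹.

ΔS = 14.2 J/K

ΔS = nC_p ln(T₂/T₁) − nR ln(P₂/P₁), with C_p = 5R/2 = 20.79 J mol⁻¹ K⁻¹ for a monoatomic ideal gas.
ΔS = 1.36 × [20.79 × ln(585/238) − 8.314 × ln(262/97.4)] = 14.2 J/K.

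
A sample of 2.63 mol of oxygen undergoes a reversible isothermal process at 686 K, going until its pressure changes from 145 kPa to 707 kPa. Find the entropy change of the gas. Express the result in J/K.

For an isothermal ideal gas ΔS_gas = nR ln(P₁/P₂) = 2.63 × 8.314 × ln(145/707) = -34.6 J/K.

ΔS_gas = -34.6 J/K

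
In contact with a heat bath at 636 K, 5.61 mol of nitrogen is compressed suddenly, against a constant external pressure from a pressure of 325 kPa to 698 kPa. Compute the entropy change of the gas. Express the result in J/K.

Entropy is a state function, so ΔS_gas depends only on the end states.
For an isothermal ideal gas ΔS_gas = nR ln(P₁/P₂) = 5.61 × 8.314 × ln(325/698) = -35.7 J/K.

ΔS_gas = -35.7 J/K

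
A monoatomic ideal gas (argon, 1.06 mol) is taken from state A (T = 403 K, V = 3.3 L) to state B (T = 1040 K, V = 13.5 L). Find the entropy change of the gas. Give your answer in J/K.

ΔS = 24.9 J/K

Entropy is a state function: ΔS = nC_V ln(T₂/T₁) + nR ln(V₂/V₁), with C_V = 3R/2 = 12.47 J mol⁻¹ K⁻¹ for a monoatomic ideal gas.
ΔS = 1.06 × [12.47 × ln(1040/403) + 8.314 × ln(13.5/3.3)] = 24.9 J/K.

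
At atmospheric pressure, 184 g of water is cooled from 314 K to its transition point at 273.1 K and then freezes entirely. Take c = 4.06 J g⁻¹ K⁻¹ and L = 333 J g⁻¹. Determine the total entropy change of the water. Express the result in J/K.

Cooling step: ΔS₁ = m c ln(T_tr/T_i) = 184 × 4.06 × ln(273.1/314) = -104.3 J/K.
Phase change: ΔS₂ = −mL/T_tr = −184 × 333 / 273.1 = -224.4 J/K.
ΔS_total = (-104.3) + (-224.4) = -329 J/K.

ΔS = -329 J/K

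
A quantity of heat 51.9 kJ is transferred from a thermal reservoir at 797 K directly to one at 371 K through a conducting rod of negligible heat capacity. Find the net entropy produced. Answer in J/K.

ΔS_total = 74.8 J/K

ΔS_hot = −Q/T_H = −51900/797 = -65.12 J/K and ΔS_cold = +Q/T_C = 51900/371 = 139.9 J/K.
ΔS_total = -65.12 + 139.9 = 74.8 J/K, positive as the second law requires.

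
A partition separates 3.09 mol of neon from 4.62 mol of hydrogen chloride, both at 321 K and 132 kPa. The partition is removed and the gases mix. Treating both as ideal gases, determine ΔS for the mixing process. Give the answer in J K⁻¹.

ΔS_mix = 43.2 J/K

Mole fractions: x_A = 3.09/7.71 = 0.401, x_B = 0.599.
ΔS_mix = −R(n_A ln x_A + n_B ln x_B) = −8.314 × (3.09 ln 0.401 + 4.62 ln 0.599) = 43.2 J/K.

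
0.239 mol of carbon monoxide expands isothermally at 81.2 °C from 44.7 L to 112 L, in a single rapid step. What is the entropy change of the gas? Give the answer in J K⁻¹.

Entropy is a state function, so ΔS_gas depends only on the end states.
For an isothermal ideal gas ΔS_gas = nR ln(V₂/V₁) = 0.239 × 8.314 × ln(112/44.7) = 1.83 J/K.

ΔS_gas = 1.83 J/K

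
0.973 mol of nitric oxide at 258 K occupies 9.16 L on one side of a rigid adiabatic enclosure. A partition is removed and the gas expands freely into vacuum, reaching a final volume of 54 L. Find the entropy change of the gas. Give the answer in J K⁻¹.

For an ideal gas in free expansion Q = 0 and W = 0, so T is unchanged.
Entropy is a state function; using a reversible isothermal path, ΔS_gas = nR ln(V₂/V₁) = 0.973 × 8.314 × ln(54/9.16) = 14.4 J/K.

ΔS_gas = 14.4 J/K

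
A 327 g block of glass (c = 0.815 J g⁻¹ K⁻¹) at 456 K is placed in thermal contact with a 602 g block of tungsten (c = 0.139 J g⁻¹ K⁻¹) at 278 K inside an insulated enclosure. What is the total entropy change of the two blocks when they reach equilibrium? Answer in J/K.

Energy balance: T_f = (m₁c₁T₁ + m₂c₂T₂)/(m₁c₁ + m₂c₂) = 413.47 K.
ΔS₁ = m₁c₁ ln(T_f/T₁) = 266.505 × ln(413.47/456) = -26.1 J/K.
ΔS₂ = m₂c₂ ln(T_f/T₂) = 83.678 × ln(413.47/278) = 33.22 J/K.
ΔS_total = -26.1 + 33.22 = 7.12 J/K.

ΔS_total = 7.12 J/K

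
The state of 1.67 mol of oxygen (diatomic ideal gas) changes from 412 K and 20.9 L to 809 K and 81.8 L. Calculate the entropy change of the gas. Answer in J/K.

ΔS = 42.4 J/K

Entropy is a state function: ΔS = nC_V ln(T₂/T₁) + nR ln(V₂/V₁), with C_V = 5R/2 = 20.79 J mol⁻¹ K⁻¹ for a diatomic ideal gas.
ΔS = 1.67 × [20.79 × ln(809/412) + 8.314 × ln(81.8/20.9)] = 42.4 J/K.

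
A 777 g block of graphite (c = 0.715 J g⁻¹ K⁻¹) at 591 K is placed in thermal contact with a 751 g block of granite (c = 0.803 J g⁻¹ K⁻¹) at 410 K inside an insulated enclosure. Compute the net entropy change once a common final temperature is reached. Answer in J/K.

ΔS_total = 19.3 J/K

Energy balance: T_f = (m₁c₁T₁ + m₂c₂T₂)/(m₁c₁ + m₂c₂) = 496.79 K.
ΔS₁ = m₁c₁ ln(T_f/T₁) = 555.555 × ln(496.79/591) = -96.47 J/K.
ΔS₂ = m₂c₂ ln(T_f/T₂) = 603.053 × ln(496.79/410) = 115.8 J/K.
ΔS_total = -96.47 + 115.8 = 19.3 J/K.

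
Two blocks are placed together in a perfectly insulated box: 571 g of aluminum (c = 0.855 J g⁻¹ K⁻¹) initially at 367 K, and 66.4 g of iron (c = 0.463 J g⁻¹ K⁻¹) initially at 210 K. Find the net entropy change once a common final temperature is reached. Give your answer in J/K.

ΔS_total = 3.84 J/K

Energy balance: T_f = (m₁c₁T₁ + m₂c₂T₂)/(m₁c₁ + m₂c₂) = 357.7 K.
ΔS₁ = m₁c₁ ln(T_f/T₁) = 488.205 × ln(357.7/367) = -12.53 J/K.
ΔS₂ = m₂c₂ ln(T_f/T₂) = 30.7432 × ln(357.7/210) = 16.37 J/K.
ΔS_total = -12.53 + 16.37 = 3.84 J/K.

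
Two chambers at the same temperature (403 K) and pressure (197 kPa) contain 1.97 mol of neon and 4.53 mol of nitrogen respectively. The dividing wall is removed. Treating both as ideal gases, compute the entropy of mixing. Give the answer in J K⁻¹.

Mole fractions: x_A = 1.97/6.5 = 0.303, x_B = 0.697.
ΔS_mix = −R(n_A ln x_A + n_B ln x_B) = −8.314 × (1.97 ln 0.303 + 4.53 ln 0.697) = 33.2 J/K.

ΔS_mix = 33.2 J/K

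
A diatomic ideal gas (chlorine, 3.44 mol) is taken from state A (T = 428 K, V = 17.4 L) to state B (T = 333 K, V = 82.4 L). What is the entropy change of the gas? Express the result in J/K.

Entropy is a state function: ΔS = nC_V ln(T₂/T₁) + nR ln(V₂/V₁), with C_V = 5R/2 = 20.79 J mol⁻¹ K⁻¹ for a diatomic ideal gas.
ΔS = 3.44 × [20.79 × ln(333/428) + 8.314 × ln(82.4/17.4)] = 26.5 J/K.

ΔS = 26.5 J/K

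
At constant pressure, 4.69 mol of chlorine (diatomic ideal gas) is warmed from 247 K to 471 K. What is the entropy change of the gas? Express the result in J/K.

At constant pressure, ΔS = nC_p ln(T₂/T₁) with C_p = 7R/2 = 29.1 J mol⁻¹ K⁻¹.
ΔS = 4.69 × 29.1 × ln(471/247) = 88.1 J/K.

ΔS = 88.1 J/K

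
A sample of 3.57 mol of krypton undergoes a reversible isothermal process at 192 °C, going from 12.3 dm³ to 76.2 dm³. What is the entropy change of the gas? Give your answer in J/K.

For an isothermal ideal gas ΔS_gas = nR ln(V₂/V₁) = 3.57 × 8.314 × ln(76.2/12.3) = 54.1 J/K.

ΔS_gas = 54.1 J/K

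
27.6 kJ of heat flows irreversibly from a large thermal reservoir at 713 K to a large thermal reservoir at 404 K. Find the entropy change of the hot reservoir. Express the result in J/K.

The hot reservoir loses heat Q, so ΔS_hot = −Q/T_H = −27600/713 = -38.7 J/K.

ΔS_hot = -38.7 J/K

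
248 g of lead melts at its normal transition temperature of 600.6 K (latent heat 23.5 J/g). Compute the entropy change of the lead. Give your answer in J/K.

ΔS = 9.7 J/K

Heat absorbed by the substance: Q = mL = 248 × 23.5 = 5828 J.
At constant T, ΔS = Q_rev/T = 5828 / 600.6 = 9.7 J/K.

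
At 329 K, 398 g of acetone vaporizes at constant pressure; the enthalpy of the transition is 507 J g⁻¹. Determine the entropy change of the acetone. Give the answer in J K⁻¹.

Heat absorbed by the substance: Q = mL = 398 × 507 = 201786 J.
At constant T, ΔS = Q_rev/T = 201786 / 329 = 613 J/K.

ΔS = 613 J/K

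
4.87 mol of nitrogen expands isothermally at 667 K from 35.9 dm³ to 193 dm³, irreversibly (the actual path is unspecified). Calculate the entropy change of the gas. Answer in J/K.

Entropy is a state function, so ΔS_gas depends only on the end states.
For an isothermal ideal gas ΔS_gas = nR ln(V₂/V₁) = 4.87 × 8.314 × ln(193/35.9) = 68.1 J/K.

ΔS_gas = 68.1 J/K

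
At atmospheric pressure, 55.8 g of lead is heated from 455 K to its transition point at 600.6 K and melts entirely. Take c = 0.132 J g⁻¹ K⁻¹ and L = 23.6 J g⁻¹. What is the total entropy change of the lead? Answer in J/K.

Warming step: ΔS₁ = m c ln(T_tr/T_i) = 55.8 × 0.132 × ln(600.6/455) = 2.045 J/K.
Phase change: ΔS₂ = +mL/T_tr = 55.8 × 23.6 / 600.6 = 2.193 J/K.
ΔS_total = (2.045) + (2.193) = 4.24 J/K.

ΔS = 4.24 J/K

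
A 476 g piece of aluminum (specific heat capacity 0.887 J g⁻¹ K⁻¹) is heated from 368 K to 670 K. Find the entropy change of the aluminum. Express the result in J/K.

ΔS = ∫dQ_rev/T = m c ln(T₂/T₁) = 476 × 0.887 × ln(670/368) = 253 J/K.

ΔS = 253 J/K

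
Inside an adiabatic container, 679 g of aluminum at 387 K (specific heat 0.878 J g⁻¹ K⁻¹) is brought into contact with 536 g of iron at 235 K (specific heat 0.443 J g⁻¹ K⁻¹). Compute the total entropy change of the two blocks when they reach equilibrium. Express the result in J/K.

ΔS_total = 19.5 J/K

Energy balance: T_f = (m₁c₁T₁ + m₂c₂T₂)/(m₁c₁ + m₂c₂) = 343.7 K.
ΔS₁ = m₁c₁ ln(T_f/T₁) = 596.162 × ln(343.7/387) = -70.73 J/K.
ΔS₂ = m₂c₂ ln(T_f/T₂) = 237.448 × ln(343.7/235) = 90.28 J/K.
ΔS_total = -70.73 + 90.28 = 19.5 J/K.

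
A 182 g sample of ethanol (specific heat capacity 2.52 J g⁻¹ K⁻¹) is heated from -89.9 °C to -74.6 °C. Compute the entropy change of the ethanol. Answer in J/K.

ΔS = 36.8 J/K

In kelvin: T₁ = 183.25 K, T₂ = 198.55 K. ΔS = ∫dQ_rev/T = m c ln(T₂/T₁) = 182 × 2.52 × ln(198.55/183.25) = 36.8 J/K.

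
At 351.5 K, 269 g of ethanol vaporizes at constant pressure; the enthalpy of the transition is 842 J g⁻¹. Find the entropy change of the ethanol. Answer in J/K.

Heat absorbed by the substance: Q = mL = 269 × 842 = 226498 J.
At constant T, ΔS = Q_rev/T = 226498 / 351.5 = 644 J/K.

ΔS = 644 J/K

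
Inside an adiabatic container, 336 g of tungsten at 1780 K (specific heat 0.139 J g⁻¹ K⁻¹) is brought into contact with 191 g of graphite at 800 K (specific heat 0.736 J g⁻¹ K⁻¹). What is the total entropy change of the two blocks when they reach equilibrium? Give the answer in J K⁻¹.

ΔS_total = 12.6 J/K

Energy balance: T_f = (m₁c₁T₁ + m₂c₂T₂)/(m₁c₁ + m₂c₂) = 1044.4 K.
ΔS₁ = m₁c₁ ln(T_f/T₁) = 46.704 × ln(1044.4/1780) = -24.9 J/K.
ΔS₂ = m₂c₂ ln(T_f/T₂) = 140.576 × ln(1044.4/800) = 37.47 J/K.
ΔS_total = -24.9 + 37.47 = 12.6 J/K.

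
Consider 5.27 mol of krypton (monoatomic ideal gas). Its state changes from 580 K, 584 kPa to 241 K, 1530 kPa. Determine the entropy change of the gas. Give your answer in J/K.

ΔS = -138 J/K

ΔS = nC_p ln(T₂/T₁) − nR ln(P₂/P₁), with C_p = 5R/2 = 20.79 J mol⁻¹ K⁻¹ for a monoatomic ideal gas.
ΔS = 5.27 × [20.79 × ln(241/580) − 8.314 × ln(1530/584)] = -138 J/K.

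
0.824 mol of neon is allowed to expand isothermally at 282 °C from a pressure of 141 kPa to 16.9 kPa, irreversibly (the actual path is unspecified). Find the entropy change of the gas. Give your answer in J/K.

ΔS_gas = 14.5 J/K

Entropy is a state function, so ΔS_gas depends only on the end states.
For an isothermal ideal gas ΔS_gas = nR ln(P₁/P₂) = 0.824 × 8.314 × ln(141/16.9) = 14.5 J/K.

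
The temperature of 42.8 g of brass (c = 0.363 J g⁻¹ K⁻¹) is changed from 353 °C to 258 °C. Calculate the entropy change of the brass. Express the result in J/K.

In kelvin: T₁ = 626.15 K, T₂ = 531.15 K. ΔS = ∫dQ_rev/T = m c ln(T₂/T₁) = 42.8 × 0.363 × ln(531.15/626.15) = -2.56 J/K.

ΔS = -2.56 J/K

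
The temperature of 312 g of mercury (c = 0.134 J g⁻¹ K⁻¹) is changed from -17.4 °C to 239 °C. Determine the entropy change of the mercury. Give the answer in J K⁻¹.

ΔS = 29 J/K

In kelvin: T₁ = 255.75 K, T₂ = 512.15 K. ΔS = ∫dQ_rev/T = m c ln(T₂/T₁) = 312 × 0.134 × ln(512.15/255.75) = 29 J/K.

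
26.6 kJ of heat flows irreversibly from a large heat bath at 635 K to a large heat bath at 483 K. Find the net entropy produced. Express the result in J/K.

ΔS_total = 13.2 J/K

ΔS_hot = −Q/T_H = −26600/635 = -41.89 J/K and ΔS_cold = +Q/T_C = 26600/483 = 55.07 J/K.
ΔS_total = -41.89 + 55.07 = 13.2 J/K, positive as the second law requires.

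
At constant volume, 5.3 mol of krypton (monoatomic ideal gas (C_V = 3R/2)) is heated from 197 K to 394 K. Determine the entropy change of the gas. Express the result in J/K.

At constant volume, ΔS = nC_V ln(T₂/T₁) with C_V = 3R/2 = 12.47 J mol⁻¹ K⁻¹.
ΔS = 5.3 × 12.47 × ln(394/197) = 45.8 J/K.

ΔS = 45.8 J/K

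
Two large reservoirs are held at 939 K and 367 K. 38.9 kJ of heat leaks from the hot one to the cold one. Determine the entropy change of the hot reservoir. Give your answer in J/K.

The hot reservoir loses heat Q, so ΔS_hot = −Q/T_H = −38900/939 = -41.4 J/K.

ΔS_hot = -41.4 J/K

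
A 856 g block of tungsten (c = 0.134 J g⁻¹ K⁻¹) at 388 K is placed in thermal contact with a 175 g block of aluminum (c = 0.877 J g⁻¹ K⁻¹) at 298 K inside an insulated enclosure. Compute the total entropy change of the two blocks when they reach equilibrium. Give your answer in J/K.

Energy balance: T_f = (m₁c₁T₁ + m₂c₂T₂)/(m₁c₁ + m₂c₂) = 336.49 K.
ΔS₁ = m₁c₁ ln(T_f/T₁) = 114.704 × ln(336.49/388) = -16.34 J/K.
ΔS₂ = m₂c₂ ln(T_f/T₂) = 153.475 × ln(336.49/298) = 18.65 J/K.
ΔS_total = -16.34 + 18.65 = 2.31 J/K.

ΔS_total = 2.31 J/K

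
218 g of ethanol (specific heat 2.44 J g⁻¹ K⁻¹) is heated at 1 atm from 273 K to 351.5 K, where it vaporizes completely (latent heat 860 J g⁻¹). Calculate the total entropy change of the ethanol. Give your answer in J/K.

ΔS = 668 J/K

Warming step: ΔS₁ = m c ln(T_tr/T_i) = 218 × 2.44 × ln(351.5/273) = 134.4 J/K.
Phase change: ΔS₂ = +mL/T_tr = 218 × 860 / 351.5 = 533.4 J/K.
ΔS_total = (134.4) + (533.4) = 668 J/K.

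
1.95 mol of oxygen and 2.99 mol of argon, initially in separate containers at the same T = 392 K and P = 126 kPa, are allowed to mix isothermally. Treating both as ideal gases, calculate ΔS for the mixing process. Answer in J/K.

ΔS_mix = 27.6 J/K

Mole fractions: x_A = 1.95/4.94 = 0.395, x_B = 0.605.
ΔS_mix = −R(n_A ln x_A + n_B ln x_B) = −8.314 × (1.95 ln 0.395 + 2.99 ln 0.605) = 27.6 J/K.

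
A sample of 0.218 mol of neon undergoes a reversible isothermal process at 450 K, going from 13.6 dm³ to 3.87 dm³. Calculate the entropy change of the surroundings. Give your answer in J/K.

For an isothermal ideal gas ΔS_gas = nR ln(V₂/V₁) = 0.218 × 8.314 × ln(3.87/13.6) = -2.28 J/K.
The process is reversible, so ΔS_surr = −ΔS_gas = 2.28 J/K and ΔS_universe = 0.

ΔS_surr = 2.28 J/K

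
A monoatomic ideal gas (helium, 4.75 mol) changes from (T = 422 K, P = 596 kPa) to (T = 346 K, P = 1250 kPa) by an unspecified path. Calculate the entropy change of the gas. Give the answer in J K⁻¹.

ΔS = nC_p ln(T₂/T₁) − nR ln(P₂/P₁), with C_p = 5R/2 = 20.79 J mol⁻¹ K⁻¹ for a monoatomic ideal gas.
ΔS = 4.75 × [20.79 × ln(346/422) − 8.314 × ln(1250/596)] = -48.9 J/K.

ΔS = -48.9 J/K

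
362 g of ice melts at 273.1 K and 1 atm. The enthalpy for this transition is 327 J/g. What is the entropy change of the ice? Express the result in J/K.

Heat absorbed by the substance: Q = mL = 362 × 327 = 118374 J.
At constant T, ΔS = Q_rev/T = 118374 / 273.1 = 433 J/K.

ΔS = 433 J/K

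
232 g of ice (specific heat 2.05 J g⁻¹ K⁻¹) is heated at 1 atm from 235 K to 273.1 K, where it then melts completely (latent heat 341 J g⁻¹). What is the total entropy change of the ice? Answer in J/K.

ΔS = 361 J/K

Warming step: ΔS₁ = m c ln(T_tr/T_i) = 232 × 2.05 × ln(273.1/235) = 71.46 J/K.
Phase change: ΔS₂ = +mL/T_tr = 232 × 341 / 273.1 = 289.7 J/K.
ΔS_total = (71.46) + (289.7) = 361 J/K.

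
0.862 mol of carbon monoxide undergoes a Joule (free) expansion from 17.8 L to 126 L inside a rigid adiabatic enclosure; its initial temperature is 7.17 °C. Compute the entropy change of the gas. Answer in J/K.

For an ideal gas in free expansion Q = 0 and W = 0, so T is unchanged.
Entropy is a state function; using a reversible isothermal path, ΔS_gas = nR ln(V₂/V₁) = 0.862 × 8.314 × ln(126/17.8) = 14 J/K.

ΔS_gas = 14 J/K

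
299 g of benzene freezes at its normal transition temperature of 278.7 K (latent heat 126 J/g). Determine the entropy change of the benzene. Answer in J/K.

Heat released by the substance: Q = −mL = −299 × 126 = −37674 J.
At constant T, ΔS = Q_rev/T = −37674 / 278.7 = -135 J/K.

ΔS = -135 J/K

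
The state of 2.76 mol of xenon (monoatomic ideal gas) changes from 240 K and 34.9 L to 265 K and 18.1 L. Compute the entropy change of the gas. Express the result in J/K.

Entropy is a state function: ΔS = nC_V ln(T₂/T₁) + nR ln(V₂/V₁), with C_V = 3R/2 = 12.47 J mol⁻¹ K⁻¹ for a monoatomic ideal gas.
ΔS = 2.76 × [12.47 × ln(265/240) + 8.314 × ln(18.1/34.9)] = -11.7 J/K.

ΔS = -11.7 J/K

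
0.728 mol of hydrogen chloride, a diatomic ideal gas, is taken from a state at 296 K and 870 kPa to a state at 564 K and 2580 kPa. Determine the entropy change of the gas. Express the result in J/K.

ΔS = nC_p ln(T₂/T₁) − nR ln(P₂/P₁), with C_p = 7R/2 = 29.1 J mol⁻¹ K⁻¹ for a diatomic ideal gas.
ΔS = 0.728 × [29.1 × ln(564/296) − 8.314 × ln(2580/870)] = 7.08 J/K.

ΔS = 7.08 J/K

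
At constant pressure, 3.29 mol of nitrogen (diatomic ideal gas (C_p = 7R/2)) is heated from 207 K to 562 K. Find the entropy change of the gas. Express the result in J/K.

At constant pressure, ΔS = nC_p ln(T₂/T₁) with C_p = 7R/2 = 29.1 J mol⁻¹ K⁻¹.
ΔS = 3.29 × 29.1 × ln(562/207) = 95.6 J/K.

ΔS = 95.6 J/K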